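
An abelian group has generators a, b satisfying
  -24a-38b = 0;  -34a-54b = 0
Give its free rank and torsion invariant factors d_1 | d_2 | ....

rank_ℚ(R)=2; free=2−2=0
SNF(R) diag = [2, 2] → torsion [2, 2]

Answer: M ≅ ℤ/2 ⊕ ℤ/2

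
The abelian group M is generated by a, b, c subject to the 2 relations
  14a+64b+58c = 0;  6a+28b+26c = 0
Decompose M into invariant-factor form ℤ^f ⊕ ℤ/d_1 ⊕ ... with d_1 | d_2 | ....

rank_ℚ(R)=2; free=3−2=1
SNF(R) diag = [2, 4] → torsion [2, 4]

Answer: M ≅ ℤ^1 ⊕ ℤ/2 ⊕ ℤ/4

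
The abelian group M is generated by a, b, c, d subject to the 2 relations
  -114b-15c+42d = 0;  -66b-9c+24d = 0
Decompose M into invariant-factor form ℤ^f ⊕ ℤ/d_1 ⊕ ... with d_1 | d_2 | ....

rank_ℚ(R)=2; free=4−2=2
SNF(R) diag = [3, 6] → torsion [3, 6]

Answer: M ≅ ℤ^2 ⊕ ℤ/3 ⊕ ℤ/6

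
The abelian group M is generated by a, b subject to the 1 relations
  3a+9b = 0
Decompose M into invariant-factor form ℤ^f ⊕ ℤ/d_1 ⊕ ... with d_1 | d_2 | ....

Answer: M ≅ ℤ^1 ⊕ ℤ/3

Derivation:
rank_ℚ(R)=1; free=2−1=1
SNF(R) diag = [3] → torsion [3]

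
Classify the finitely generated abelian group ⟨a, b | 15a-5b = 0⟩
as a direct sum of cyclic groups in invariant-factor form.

Answer: M ≅ ℤ^1 ⊕ ℤ/5

Derivation:
rank_ℚ(R)=1; free=2−1=1
SNF(R) diag = [5] → torsion [5]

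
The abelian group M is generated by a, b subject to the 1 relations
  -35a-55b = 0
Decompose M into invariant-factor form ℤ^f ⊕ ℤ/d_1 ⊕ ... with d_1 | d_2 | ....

rank_ℚ(R)=1; free=2−1=1
SNF(R) diag = [5] → torsion [5]

Answer: M ≅ ℤ^1 ⊕ ℤ/5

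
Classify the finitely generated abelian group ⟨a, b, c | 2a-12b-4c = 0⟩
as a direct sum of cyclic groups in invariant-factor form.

rank_ℚ(R)=1; free=3−1=2
SNF(R) diag = [2] → torsion [2]

Answer: M ≅ ℤ^2 ⊕ ℤ/2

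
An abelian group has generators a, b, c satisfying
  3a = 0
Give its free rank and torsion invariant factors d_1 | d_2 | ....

rank_ℚ(R)=1; free=3−1=2
SNF(R) diag = [3] → torsion [3]

Answer: M ≅ ℤ^2 ⊕ ℤ/3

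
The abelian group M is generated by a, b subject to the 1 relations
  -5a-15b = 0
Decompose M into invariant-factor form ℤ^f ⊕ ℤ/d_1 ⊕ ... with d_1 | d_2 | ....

rank_ℚ(R)=1; free=2−1=1
SNF(R) diag = [5] → torsion [5]

Answer: M ≅ ℤ^1 ⊕ ℤ/5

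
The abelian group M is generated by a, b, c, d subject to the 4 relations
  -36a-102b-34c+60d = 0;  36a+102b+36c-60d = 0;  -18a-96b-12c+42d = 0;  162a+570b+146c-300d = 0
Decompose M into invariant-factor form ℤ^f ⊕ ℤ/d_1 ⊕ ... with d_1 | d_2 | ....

Answer: M ≅ ℤ/2 ⊕ ℤ/6 ⊕ ℤ/6 ⊕ ℤ/18

Derivation:
rank_ℚ(R)=4; free=4−4=0
SNF(R) diag = [2, 6, 6, 18] → torsion [2, 6, 6, 18]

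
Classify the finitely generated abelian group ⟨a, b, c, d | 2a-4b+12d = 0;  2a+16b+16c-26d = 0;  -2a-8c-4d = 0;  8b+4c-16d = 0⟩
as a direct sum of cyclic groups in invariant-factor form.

rank_ℚ(R)=4; free=4−4=0
SNF(R) diag = [2, 2, 4, 12] → torsion [2, 2, 4, 12]

Answer: M ≅ ℤ/2 ⊕ ℤ/2 ⊕ ℤ/4 ⊕ ℤ/12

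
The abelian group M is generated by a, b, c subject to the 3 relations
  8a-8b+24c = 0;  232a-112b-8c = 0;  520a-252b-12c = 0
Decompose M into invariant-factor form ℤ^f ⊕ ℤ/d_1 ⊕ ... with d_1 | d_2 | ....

Answer: M ≅ ℤ/4 ⊕ ℤ/8 ⊕ ℤ/8

Derivation:
rank_ℚ(R)=3; free=3−3=0
SNF(R) diag = [4, 8, 8] → torsion [4, 8, 8]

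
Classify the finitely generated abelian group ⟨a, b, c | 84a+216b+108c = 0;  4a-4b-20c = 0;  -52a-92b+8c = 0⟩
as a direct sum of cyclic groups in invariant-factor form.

Answer: M ≅ ℤ/4 ⊕ ℤ/12 ⊕ ℤ/36

Derivation:
rank_ℚ(R)=3; free=3−3=0
SNF(R) diag = [4, 12, 36] → torsion [4, 12, 36]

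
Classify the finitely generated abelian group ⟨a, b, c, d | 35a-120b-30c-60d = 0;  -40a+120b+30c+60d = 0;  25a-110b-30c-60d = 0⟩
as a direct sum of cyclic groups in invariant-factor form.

Answer: M ≅ ℤ^1 ⊕ ℤ/5 ⊕ ℤ/10 ⊕ ℤ/30

Derivation:
rank_ℚ(R)=3; free=4−3=1
SNF(R) diag = [5, 10, 30] → torsion [5, 10, 30]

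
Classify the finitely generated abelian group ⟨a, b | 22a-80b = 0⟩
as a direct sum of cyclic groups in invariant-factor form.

Answer: M ≅ ℤ^1 ⊕ ℤ/2

Derivation:
rank_ℚ(R)=1; free=2−1=1
SNF(R) diag = [2] → torsion [2]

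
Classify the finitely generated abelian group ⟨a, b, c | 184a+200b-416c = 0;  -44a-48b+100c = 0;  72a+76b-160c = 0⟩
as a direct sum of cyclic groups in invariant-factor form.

rank_ℚ(R)=3; free=3−3=0
SNF(R) diag = [4, 4, 8] → torsion [4, 4, 8]

Answer: M ≅ ℤ/4 ⊕ ℤ/4 ⊕ ℤ/8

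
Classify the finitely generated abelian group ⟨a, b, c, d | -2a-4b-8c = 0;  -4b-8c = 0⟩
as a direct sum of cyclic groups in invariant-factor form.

rank_ℚ(R)=2; free=4−2=2
SNF(R) diag = [2, 4] → torsion [2, 4]

Answer: M ≅ ℤ^2 ⊕ ℤ/2 ⊕ ℤ/4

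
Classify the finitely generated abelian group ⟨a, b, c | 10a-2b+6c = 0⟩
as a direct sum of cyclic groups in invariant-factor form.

Answer: M ≅ ℤ^2 ⊕ ℤ/2

Derivation:
rank_ℚ(R)=1; free=3−1=2
SNF(R) diag = [2] → torsion [2]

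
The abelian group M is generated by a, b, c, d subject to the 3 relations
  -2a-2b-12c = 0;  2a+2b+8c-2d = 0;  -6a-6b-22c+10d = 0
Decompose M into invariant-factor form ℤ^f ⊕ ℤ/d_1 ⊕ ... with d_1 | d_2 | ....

rank_ℚ(R)=3; free=4−3=1
SNF(R) diag = [2, 2, 6] → torsion [2, 2, 6]

Answer: M ≅ ℤ^1 ⊕ ℤ/2 ⊕ ℤ/2 ⊕ ℤ/6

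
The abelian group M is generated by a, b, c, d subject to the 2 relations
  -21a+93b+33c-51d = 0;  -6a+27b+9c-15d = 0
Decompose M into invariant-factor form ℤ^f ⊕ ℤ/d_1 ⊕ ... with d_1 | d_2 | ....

Answer: M ≅ ℤ^2 ⊕ ℤ/3 ⊕ ℤ/3

Derivation:
rank_ℚ(R)=2; free=4−2=2
SNF(R) diag = [3, 3] → torsion [3, 3]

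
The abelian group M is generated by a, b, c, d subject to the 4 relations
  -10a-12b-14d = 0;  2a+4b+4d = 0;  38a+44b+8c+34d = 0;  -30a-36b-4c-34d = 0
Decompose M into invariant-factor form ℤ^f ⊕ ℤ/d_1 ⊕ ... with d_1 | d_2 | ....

Answer: M ≅ ℤ/2 ⊕ ℤ/2 ⊕ ℤ/4 ⊕ ℤ/8

Derivation:
rank_ℚ(R)=4; free=4−4=0
SNF(R) diag = [2, 2, 4, 8] → torsion [2, 2, 4, 8]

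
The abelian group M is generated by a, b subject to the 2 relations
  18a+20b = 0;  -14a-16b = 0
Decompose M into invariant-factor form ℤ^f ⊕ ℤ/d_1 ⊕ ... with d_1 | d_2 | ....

Answer: M ≅ ℤ/2 ⊕ ℤ/4

Derivation:
rank_ℚ(R)=2; free=2−2=0
SNF(R) diag = [2, 4] → torsion [2, 4]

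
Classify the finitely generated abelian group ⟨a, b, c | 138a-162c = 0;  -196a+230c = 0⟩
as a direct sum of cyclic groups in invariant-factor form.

Answer: M ≅ ℤ^1 ⊕ ℤ/2 ⊕ ℤ/6

Derivation:
rank_ℚ(R)=2; free=3−2=1
SNF(R) diag = [2, 6] → torsion [2, 6]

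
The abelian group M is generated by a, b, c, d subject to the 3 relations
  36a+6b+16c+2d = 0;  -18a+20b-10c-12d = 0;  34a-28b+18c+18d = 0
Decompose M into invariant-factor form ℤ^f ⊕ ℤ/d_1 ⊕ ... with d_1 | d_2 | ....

Answer: M ≅ ℤ^1 ⊕ ℤ/2 ⊕ ℤ/2 ⊕ ℤ/2

Derivation:
rank_ℚ(R)=3; free=4−3=1
SNF(R) diag = [2, 2, 2] → torsion [2, 2, 2]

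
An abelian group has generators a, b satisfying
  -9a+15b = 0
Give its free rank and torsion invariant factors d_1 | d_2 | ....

Answer: M ≅ ℤ^1 ⊕ ℤ/3

Derivation:
rank_ℚ(R)=1; free=2−1=1
SNF(R) diag = [3] → torsion [3]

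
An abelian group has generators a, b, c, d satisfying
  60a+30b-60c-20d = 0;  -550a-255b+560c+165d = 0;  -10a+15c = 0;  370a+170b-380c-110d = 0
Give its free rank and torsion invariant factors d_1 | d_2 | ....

Answer: M ≅ ℤ/5 ⊕ ℤ/5 ⊕ ℤ/10 ⊕ ℤ/10

Derivation:
rank_ℚ(R)=4; free=4−4=0
SNF(R) diag = [5, 5, 10, 10] → torsion [5, 5, 10, 10]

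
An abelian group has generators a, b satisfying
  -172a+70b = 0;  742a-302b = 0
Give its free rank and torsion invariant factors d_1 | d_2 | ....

rank_ℚ(R)=2; free=2−2=0
SNF(R) diag = [2, 2] → torsion [2, 2]

Answer: M ≅ ℤ/2 ⊕ ℤ/2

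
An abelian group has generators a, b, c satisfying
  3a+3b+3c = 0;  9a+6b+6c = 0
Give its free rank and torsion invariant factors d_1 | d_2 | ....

Answer: M ≅ ℤ^1 ⊕ ℤ/3 ⊕ ℤ/3

Derivation:
rank_ℚ(R)=2; free=3−2=1
SNF(R) diag = [3, 3] → torsion [3, 3]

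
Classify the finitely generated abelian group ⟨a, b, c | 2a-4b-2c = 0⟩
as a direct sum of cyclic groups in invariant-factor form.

rank_ℚ(R)=1; free=3−1=2
SNF(R) diag = [2] → torsion [2]

Answer: M ≅ ℤ^2 ⊕ ℤ/2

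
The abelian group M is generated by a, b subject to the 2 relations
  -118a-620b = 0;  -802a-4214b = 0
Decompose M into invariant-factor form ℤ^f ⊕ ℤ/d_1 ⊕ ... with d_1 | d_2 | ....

rank_ℚ(R)=2; free=2−2=0
SNF(R) diag = [2, 6] → torsion [2, 6]

Answer: M ≅ ℤ/2 ⊕ ℤ/6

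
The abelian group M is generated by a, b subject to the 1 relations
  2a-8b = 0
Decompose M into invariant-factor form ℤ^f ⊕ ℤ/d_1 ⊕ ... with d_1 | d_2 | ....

Answer: M ≅ ℤ^1 ⊕ ℤ/2

Derivation:
rank_ℚ(R)=1; free=2−1=1
SNF(R) diag = [2] → torsion [2]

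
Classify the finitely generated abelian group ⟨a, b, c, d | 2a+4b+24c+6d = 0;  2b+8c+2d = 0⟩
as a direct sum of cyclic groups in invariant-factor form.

Answer: M ≅ ℤ^2 ⊕ ℤ/2 ⊕ ℤ/2

Derivation:
rank_ℚ(R)=2; free=4−2=2
SNF(R) diag = [2, 2] → torsion [2, 2]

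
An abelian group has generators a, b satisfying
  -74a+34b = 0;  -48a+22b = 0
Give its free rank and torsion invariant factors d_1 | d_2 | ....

rank_ℚ(R)=2; free=2−2=0
SNF(R) diag = [2, 2] → torsion [2, 2]

Answer: M ≅ ℤ/2 ⊕ ℤ/2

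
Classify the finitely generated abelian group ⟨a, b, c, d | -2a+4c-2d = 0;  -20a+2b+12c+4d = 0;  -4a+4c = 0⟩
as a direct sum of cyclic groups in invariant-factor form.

rank_ℚ(R)=3; free=4−3=1
SNF(R) diag = [2, 2, 4] → torsion [2, 2, 4]

Answer: M ≅ ℤ^1 ⊕ ℤ/2 ⊕ ℤ/2 ⊕ ℤ/4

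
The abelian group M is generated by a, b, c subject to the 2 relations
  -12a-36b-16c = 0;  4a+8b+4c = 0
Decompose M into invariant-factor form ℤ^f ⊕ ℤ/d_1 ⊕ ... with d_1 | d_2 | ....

rank_ℚ(R)=2; free=3−2=1
SNF(R) diag = [4, 4] → torsion [4, 4]

Answer: M ≅ ℤ^1 ⊕ ℤ/4 ⊕ ℤ/4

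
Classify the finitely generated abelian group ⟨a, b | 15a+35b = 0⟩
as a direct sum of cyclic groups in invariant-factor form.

Answer: M ≅ ℤ^1 ⊕ ℤ/5

Derivation:
rank_ℚ(R)=1; free=2−1=1
SNF(R) diag = [5] → torsion [5]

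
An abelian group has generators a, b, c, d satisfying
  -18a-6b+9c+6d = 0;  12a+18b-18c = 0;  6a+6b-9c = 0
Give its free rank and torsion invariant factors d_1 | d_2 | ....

Answer: M ≅ ℤ^1 ⊕ ℤ/3 ⊕ ℤ/6 ⊕ ℤ/6

Derivation:
rank_ℚ(R)=3; free=4−3=1
SNF(R) diag = [3, 6, 6] → torsion [3, 6, 6]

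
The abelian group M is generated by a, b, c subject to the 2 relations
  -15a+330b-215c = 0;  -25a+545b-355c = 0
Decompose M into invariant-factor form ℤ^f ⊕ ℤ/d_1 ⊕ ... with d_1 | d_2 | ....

Answer: M ≅ ℤ^1 ⊕ ℤ/5 ⊕ ℤ/5

Derivation:
rank_ℚ(R)=2; free=3−2=1
SNF(R) diag = [5, 5] → torsion [5, 5]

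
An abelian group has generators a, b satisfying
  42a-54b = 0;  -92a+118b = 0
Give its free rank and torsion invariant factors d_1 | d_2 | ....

Answer: M ≅ ℤ/2 ⊕ ℤ/6

Derivation:
rank_ℚ(R)=2; free=2−2=0
SNF(R) diag = [2, 6] → torsion [2, 6]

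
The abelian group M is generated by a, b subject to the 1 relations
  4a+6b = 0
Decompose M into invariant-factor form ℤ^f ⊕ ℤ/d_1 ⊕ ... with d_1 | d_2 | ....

Answer: M ≅ ℤ^1 ⊕ ℤ/2

Derivation:
rank_ℚ(R)=1; free=2−1=1
SNF(R) diag = [2] → torsion [2]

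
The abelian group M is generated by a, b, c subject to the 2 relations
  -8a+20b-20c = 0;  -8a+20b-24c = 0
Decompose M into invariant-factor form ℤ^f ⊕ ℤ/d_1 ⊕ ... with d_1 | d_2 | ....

rank_ℚ(R)=2; free=3−2=1
SNF(R) diag = [4, 4] → torsion [4, 4]

Answer: M ≅ ℤ^1 ⊕ ℤ/4 ⊕ ℤ/4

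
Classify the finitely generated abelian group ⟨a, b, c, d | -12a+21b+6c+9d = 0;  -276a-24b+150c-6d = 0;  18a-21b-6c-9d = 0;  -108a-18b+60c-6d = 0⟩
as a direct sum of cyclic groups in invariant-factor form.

rank_ℚ(R)=4; free=4−4=0
SNF(R) diag = [3, 6, 6, 12] → torsion [3, 6, 6, 12]

Answer: M ≅ ℤ/3 ⊕ ℤ/6 ⊕ ℤ/6 ⊕ ℤ/12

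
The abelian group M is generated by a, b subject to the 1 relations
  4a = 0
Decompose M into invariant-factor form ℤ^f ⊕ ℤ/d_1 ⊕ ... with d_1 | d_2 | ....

rank_ℚ(R)=1; free=2−1=1
SNF(R) diag = [4] → torsion [4]

Answer: M ≅ ℤ^1 ⊕ ℤ/4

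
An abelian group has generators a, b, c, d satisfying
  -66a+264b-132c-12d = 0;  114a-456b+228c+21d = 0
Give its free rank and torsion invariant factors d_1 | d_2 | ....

Answer: M ≅ ℤ^2 ⊕ ℤ/3 ⊕ ℤ/6

Derivation:
rank_ℚ(R)=2; free=4−2=2
SNF(R) diag = [3, 6] → torsion [3, 6]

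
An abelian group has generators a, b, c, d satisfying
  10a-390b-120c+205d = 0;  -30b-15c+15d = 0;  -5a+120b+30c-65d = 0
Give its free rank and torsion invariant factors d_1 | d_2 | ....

rank_ℚ(R)=3; free=4−3=1
SNF(R) diag = [5, 15, 15] → torsion [5, 15, 15]

Answer: M ≅ ℤ^1 ⊕ ℤ/5 ⊕ ℤ/15 ⊕ ℤ/15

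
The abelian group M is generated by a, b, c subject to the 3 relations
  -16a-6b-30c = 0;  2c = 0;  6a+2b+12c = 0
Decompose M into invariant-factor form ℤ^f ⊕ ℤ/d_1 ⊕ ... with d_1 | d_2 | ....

Answer: M ≅ ℤ/2 ⊕ ℤ/2 ⊕ ℤ/2

Derivation:
rank_ℚ(R)=3; free=3−3=0
SNF(R) diag = [2, 2, 2] → torsion [2, 2, 2]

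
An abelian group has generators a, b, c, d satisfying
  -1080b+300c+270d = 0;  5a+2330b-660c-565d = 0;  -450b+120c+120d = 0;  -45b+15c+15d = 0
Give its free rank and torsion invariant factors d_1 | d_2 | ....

Answer: M ≅ ℤ/5 ⊕ ℤ/15 ⊕ ℤ/30 ⊕ ℤ/90

Derivation:
rank_ℚ(R)=4; free=4−4=0
SNF(R) diag = [5, 15, 30, 90] → torsion [5, 15, 30, 90]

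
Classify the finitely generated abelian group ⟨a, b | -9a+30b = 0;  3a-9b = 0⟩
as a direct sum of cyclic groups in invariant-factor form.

rank_ℚ(R)=2; free=2−2=0
SNF(R) diag = [3, 3] → torsion [3, 3]

Answer: M ≅ ℤ/3 ⊕ ℤ/3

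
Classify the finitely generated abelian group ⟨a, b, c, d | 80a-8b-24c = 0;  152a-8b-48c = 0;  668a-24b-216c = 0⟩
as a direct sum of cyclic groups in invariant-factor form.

Answer: M ≅ ℤ^1 ⊕ ℤ/4 ⊕ ℤ/8 ⊕ ℤ/24

Derivation:
rank_ℚ(R)=3; free=4−3=1
SNF(R) diag = [4, 8, 24] → torsion [4, 8, 24]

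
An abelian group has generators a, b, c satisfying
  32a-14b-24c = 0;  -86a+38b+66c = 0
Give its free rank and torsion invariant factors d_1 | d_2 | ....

rank_ℚ(R)=2; free=3−2=1
SNF(R) diag = [2, 6] → torsion [2, 6]

Answer: M ≅ ℤ^1 ⊕ ℤ/2 ⊕ ℤ/6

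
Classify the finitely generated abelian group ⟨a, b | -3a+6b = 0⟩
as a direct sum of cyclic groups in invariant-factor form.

Answer: M ≅ ℤ^1 ⊕ ℤ/3

Derivation:
rank_ℚ(R)=1; free=2−1=1
SNF(R) diag = [3] → torsion [3]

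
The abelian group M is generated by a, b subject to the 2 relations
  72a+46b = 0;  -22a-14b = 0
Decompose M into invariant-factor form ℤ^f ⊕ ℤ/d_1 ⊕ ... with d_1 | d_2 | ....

Answer: M ≅ ℤ/2 ⊕ ℤ/2

Derivation:
rank_ℚ(R)=2; free=2−2=0
SNF(R) diag = [2, 2] → torsion [2, 2]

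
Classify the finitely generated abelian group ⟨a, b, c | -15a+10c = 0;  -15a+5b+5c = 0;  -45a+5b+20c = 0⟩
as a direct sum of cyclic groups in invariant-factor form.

Answer: M ≅ ℤ/5 ⊕ ℤ/5 ⊕ ℤ/15

Derivation:
rank_ℚ(R)=3; free=3−3=0
SNF(R) diag = [5, 5, 15] → torsion [5, 5, 15]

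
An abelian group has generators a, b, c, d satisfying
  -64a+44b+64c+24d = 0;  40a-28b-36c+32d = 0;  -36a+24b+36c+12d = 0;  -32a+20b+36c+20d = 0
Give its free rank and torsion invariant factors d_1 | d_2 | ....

rank_ℚ(R)=4; free=4−4=0
SNF(R) diag = [4, 4, 12, 36] → torsion [4, 4, 12, 36]

Answer: M ≅ ℤ/4 ⊕ ℤ/4 ⊕ ℤ/12 ⊕ ℤ/36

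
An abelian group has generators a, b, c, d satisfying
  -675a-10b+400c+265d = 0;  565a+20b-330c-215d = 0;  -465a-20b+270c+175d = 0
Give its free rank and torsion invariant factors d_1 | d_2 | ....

rank_ℚ(R)=3; free=4−3=1
SNF(R) diag = [5, 10, 20] → torsion [5, 10, 20]

Answer: M ≅ ℤ^1 ⊕ ℤ/5 ⊕ ℤ/10 ⊕ ℤ/20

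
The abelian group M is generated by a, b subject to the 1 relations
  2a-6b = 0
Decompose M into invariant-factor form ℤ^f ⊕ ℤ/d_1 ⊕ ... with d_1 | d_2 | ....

rank_ℚ(R)=1; free=2−1=1
SNF(R) diag = [2] → torsion [2]

Answer: M ≅ ℤ^1 ⊕ ℤ/2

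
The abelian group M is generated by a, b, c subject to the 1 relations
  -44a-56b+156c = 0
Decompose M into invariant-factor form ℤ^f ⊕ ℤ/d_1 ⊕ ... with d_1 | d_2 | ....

Answer: M ≅ ℤ^2 ⊕ ℤ/4

Derivation:
rank_ℚ(R)=1; free=3−1=2
SNF(R) diag = [4] → torsion [4]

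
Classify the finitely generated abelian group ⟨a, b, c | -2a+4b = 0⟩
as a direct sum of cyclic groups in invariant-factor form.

Answer: M ≅ ℤ^2 ⊕ ℤ/2

Derivation:
rank_ℚ(R)=1; free=3−1=2
SNF(R) diag = [2] → torsion [2]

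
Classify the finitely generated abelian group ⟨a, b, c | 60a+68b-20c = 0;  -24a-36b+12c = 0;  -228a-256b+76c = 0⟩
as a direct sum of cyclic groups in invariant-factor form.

Answer: M ≅ ℤ/4 ⊕ ℤ/12 ⊕ ℤ/12

Derivation:
rank_ℚ(R)=3; free=3−3=0
SNF(R) diag = [4, 12, 12] → torsion [4, 12, 12]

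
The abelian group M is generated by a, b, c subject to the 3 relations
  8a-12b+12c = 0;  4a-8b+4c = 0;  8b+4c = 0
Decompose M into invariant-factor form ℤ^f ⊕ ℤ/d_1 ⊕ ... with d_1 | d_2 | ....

rank_ℚ(R)=3; free=3−3=0
SNF(R) diag = [4, 4, 4] → torsion [4, 4, 4]

Answer: M ≅ ℤ/4 ⊕ ℤ/4 ⊕ ℤ/4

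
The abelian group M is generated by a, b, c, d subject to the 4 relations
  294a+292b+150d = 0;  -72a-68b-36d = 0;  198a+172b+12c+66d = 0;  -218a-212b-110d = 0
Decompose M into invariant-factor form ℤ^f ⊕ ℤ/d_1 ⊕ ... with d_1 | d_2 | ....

rank_ℚ(R)=4; free=4−4=0
SNF(R) diag = [2, 4, 12, 36] → torsion [2, 4, 12, 36]

Answer: M ≅ ℤ/2 ⊕ ℤ/4 ⊕ ℤ/12 ⊕ ℤ/36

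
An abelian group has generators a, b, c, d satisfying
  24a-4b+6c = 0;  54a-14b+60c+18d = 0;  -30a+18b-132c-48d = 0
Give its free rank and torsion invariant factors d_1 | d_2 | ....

Answer: M ≅ ℤ^1 ⊕ ℤ/2 ⊕ ℤ/6 ⊕ ℤ/6

Derivation:
rank_ℚ(R)=3; free=4−3=1
SNF(R) diag = [2, 6, 6] → torsion [2, 6, 6]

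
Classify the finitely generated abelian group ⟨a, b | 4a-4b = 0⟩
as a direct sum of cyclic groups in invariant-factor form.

rank_ℚ(R)=1; free=2−1=1
SNF(R) diag = [4] → torsion [4]

Answer: M ≅ ℤ^1 ⊕ ℤ/4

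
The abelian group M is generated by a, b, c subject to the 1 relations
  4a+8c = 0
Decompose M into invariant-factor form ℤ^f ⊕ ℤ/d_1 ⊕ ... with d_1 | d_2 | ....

Answer: M ≅ ℤ^2 ⊕ ℤ/4

Derivation:
rank_ℚ(R)=1; free=3−1=2
SNF(R) diag = [4] → torsion [4]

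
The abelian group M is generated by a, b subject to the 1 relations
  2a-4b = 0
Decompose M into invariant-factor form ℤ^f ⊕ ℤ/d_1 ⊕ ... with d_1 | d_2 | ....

rank_ℚ(R)=1; free=2−1=1
SNF(R) diag = [2] → torsion [2]

Answer: M ≅ ℤ^1 ⊕ ℤ/2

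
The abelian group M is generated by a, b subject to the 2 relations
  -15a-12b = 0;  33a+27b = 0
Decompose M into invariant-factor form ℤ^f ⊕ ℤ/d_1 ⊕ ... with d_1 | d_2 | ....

rank_ℚ(R)=2; free=2−2=0
SNF(R) diag = [3, 3] → torsion [3, 3]

Answer: M ≅ ℤ/3 ⊕ ℤ/3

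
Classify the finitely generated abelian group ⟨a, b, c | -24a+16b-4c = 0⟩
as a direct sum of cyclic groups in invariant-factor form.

rank_ℚ(R)=1; free=3−1=2
SNF(R) diag = [4] → torsion [4]

Answer: M ≅ ℤ^2 ⊕ ℤ/4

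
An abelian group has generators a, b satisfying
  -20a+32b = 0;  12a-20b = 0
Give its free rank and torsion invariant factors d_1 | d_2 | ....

rank_ℚ(R)=2; free=2−2=0
SNF(R) diag = [4, 4] → torsion [4, 4]

Answer: M ≅ ℤ/4 ⊕ ℤ/4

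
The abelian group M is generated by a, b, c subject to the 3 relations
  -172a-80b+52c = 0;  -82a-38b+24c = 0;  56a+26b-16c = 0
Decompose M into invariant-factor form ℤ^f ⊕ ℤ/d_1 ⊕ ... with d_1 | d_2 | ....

Answer: M ≅ ℤ/2 ⊕ ℤ/2 ⊕ ℤ/4

Derivation:
rank_ℚ(R)=3; free=3−3=0
SNF(R) diag = [2, 2, 4] → torsion [2, 2, 4]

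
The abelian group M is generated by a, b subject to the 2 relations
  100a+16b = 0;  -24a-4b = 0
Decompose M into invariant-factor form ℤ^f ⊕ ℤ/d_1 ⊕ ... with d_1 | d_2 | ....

Answer: M ≅ ℤ/4 ⊕ ℤ/4

Derivation:
rank_ℚ(R)=2; free=2−2=0
SNF(R) diag = [4, 4] → torsion [4, 4]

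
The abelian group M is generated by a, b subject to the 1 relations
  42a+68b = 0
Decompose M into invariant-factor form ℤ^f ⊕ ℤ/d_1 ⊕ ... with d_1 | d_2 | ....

rank_ℚ(R)=1; free=2−1=1
SNF(R) diag = [2] → torsion [2]

Answer: M ≅ ℤ^1 ⊕ ℤ/2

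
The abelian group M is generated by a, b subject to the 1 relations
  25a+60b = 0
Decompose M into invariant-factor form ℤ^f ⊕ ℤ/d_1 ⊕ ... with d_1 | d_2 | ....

rank_ℚ(R)=1; free=2−1=1
SNF(R) diag = [5] → torsion [5]

Answer: M ≅ ℤ^1 ⊕ ℤ/5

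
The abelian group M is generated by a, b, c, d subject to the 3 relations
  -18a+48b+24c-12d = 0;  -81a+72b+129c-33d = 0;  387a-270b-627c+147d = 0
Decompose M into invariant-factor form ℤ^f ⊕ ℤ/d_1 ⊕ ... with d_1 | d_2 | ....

rank_ℚ(R)=3; free=4−3=1
SNF(R) diag = [3, 6, 18] → torsion [3, 6, 18]

Answer: M ≅ ℤ^1 ⊕ ℤ/3 ⊕ ℤ/6 ⊕ ℤ/18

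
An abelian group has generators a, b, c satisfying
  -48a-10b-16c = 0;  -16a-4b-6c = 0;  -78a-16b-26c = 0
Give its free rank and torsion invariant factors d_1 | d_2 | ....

Answer: M ≅ ℤ/2 ⊕ ℤ/2 ⊕ ℤ/2

Derivation:
rank_ℚ(R)=3; free=3−3=0
SNF(R) diag = [2, 2, 2] → torsion [2, 2, 2]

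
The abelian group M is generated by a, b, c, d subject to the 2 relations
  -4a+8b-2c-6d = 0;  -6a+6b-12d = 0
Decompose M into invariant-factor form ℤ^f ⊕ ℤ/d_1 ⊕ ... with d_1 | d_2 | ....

rank_ℚ(R)=2; free=4−2=2
SNF(R) diag = [2, 6] → torsion [2, 6]

Answer: M ≅ ℤ^2 ⊕ ℤ/2 ⊕ ℤ/6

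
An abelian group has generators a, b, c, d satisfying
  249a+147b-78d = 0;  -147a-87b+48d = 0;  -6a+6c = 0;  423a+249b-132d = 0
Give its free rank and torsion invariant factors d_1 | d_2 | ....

rank_ℚ(R)=4; free=4−4=0
SNF(R) diag = [3, 6, 6, 18] → torsion [3, 6, 6, 18]

Answer: M ≅ ℤ/3 ⊕ ℤ/6 ⊕ ℤ/6 ⊕ ℤ/18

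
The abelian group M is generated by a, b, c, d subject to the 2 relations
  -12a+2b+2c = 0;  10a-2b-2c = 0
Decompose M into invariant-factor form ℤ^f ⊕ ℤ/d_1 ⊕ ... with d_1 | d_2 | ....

rank_ℚ(R)=2; free=4−2=2
SNF(R) diag = [2, 2] → torsion [2, 2]

Answer: M ≅ ℤ^2 ⊕ ℤ/2 ⊕ ℤ/2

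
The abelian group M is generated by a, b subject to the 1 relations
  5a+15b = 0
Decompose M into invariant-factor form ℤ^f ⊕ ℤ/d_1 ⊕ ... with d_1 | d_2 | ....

Answer: M ≅ ℤ^1 ⊕ ℤ/5

Derivation:
rank_ℚ(R)=1; free=2−1=1
SNF(R) diag = [5] → torsion [5]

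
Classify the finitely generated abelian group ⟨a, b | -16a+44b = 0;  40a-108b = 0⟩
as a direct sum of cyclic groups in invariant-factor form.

Answer: M ≅ ℤ/4 ⊕ ℤ/8

Derivation:
rank_ℚ(R)=2; free=2−2=0
SNF(R) diag = [4, 8] → torsion [4, 8]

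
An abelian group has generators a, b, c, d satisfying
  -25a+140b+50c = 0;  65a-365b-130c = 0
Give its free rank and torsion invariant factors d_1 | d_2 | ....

rank_ℚ(R)=2; free=4−2=2
SNF(R) diag = [5, 5] → torsion [5, 5]

Answer: M ≅ ℤ^2 ⊕ ℤ/5 ⊕ ℤ/5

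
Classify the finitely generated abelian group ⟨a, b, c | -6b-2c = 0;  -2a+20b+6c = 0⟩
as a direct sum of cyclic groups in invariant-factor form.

rank_ℚ(R)=2; free=3−2=1
SNF(R) diag = [2, 2] → torsion [2, 2]

Answer: M ≅ ℤ^1 ⊕ ℤ/2 ⊕ ℤ/2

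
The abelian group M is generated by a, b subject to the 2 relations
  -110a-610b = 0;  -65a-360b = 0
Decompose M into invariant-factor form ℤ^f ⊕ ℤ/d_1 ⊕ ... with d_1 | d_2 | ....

Answer: M ≅ ℤ/5 ⊕ ℤ/10

Derivation:
rank_ℚ(R)=2; free=2−2=0
SNF(R) diag = [5, 10] → torsion [5, 10]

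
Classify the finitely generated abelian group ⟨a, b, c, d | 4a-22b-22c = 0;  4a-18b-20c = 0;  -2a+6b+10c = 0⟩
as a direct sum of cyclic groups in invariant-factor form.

rank_ℚ(R)=3; free=4−3=1
SNF(R) diag = [2, 2, 6] → torsion [2, 2, 6]

Answer: M ≅ ℤ^1 ⊕ ℤ/2 ⊕ ℤ/2 ⊕ ℤ/6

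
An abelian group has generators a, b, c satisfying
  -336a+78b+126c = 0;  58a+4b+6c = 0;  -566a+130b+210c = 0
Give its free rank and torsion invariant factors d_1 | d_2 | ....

rank_ℚ(R)=3; free=3−3=0
SNF(R) diag = [2, 6, 18] → torsion [2, 6, 18]

Answer: M ≅ ℤ/2 ⊕ ℤ/6 ⊕ ℤ/18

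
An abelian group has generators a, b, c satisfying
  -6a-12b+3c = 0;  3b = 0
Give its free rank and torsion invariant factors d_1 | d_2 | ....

Answer: M ≅ ℤ^1 ⊕ ℤ/3 ⊕ ℤ/3

Derivation:
rank_ℚ(R)=2; free=3−2=1
SNF(R) diag = [3, 3] → torsion [3, 3]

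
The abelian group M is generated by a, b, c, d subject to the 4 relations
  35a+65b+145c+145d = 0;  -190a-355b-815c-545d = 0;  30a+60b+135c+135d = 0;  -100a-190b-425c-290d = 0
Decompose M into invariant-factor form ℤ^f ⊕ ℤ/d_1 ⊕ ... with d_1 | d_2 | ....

rank_ℚ(R)=4; free=4−4=0
SNF(R) diag = [5, 15, 45, 135] → torsion [5, 15, 45, 135]

Answer: M ≅ ℤ/5 ⊕ ℤ/15 ⊕ ℤ/45 ⊕ ℤ/135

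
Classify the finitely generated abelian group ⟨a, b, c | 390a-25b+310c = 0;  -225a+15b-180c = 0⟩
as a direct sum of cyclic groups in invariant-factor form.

Answer: M ≅ ℤ^1 ⊕ ℤ/5 ⊕ ℤ/15

Derivation:
rank_ℚ(R)=2; free=3−2=1
SNF(R) diag = [5, 15] → torsion [5, 15]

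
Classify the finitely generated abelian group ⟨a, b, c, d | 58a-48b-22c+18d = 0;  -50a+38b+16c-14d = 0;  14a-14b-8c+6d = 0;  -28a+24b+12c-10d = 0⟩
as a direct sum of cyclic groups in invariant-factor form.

rank_ℚ(R)=4; free=4−4=0
SNF(R) diag = [2, 2, 2, 4] → torsion [2, 2, 2, 4]

Answer: M ≅ ℤ/2 ⊕ ℤ/2 ⊕ ℤ/2 ⊕ ℤ/4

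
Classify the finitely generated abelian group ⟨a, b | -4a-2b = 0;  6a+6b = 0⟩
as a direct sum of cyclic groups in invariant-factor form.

Answer: M ≅ ℤ/2 ⊕ ℤ/6

Derivation:
rank_ℚ(R)=2; free=2−2=0
SNF(R) diag = [2, 6] → torsion [2, 6]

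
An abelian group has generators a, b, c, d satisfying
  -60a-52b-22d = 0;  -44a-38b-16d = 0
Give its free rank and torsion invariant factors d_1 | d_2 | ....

Answer: M ≅ ℤ^2 ⊕ ℤ/2 ⊕ ℤ/2

Derivation:
rank_ℚ(R)=2; free=4−2=2
SNF(R) diag = [2, 2] → torsion [2, 2]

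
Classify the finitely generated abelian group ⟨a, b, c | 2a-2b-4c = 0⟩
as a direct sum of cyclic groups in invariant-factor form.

rank_ℚ(R)=1; free=3−1=2
SNF(R) diag = [2] → torsion [2]

Answer: M ≅ ℤ^2 ⊕ ℤ/2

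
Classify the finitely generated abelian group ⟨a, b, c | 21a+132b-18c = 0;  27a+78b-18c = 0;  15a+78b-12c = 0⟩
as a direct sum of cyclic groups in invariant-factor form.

rank_ℚ(R)=3; free=3−3=0
SNF(R) diag = [3, 6, 6] → torsion [3, 6, 6]

Answer: M ≅ ℤ/3 ⊕ ℤ/6 ⊕ ℤ/6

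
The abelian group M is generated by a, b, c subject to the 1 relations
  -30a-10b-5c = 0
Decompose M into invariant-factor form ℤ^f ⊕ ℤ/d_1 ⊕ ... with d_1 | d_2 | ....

rank_ℚ(R)=1; free=3−1=2
SNF(R) diag = [5] → torsion [5]

Answer: M ≅ ℤ^2 ⊕ ℤ/5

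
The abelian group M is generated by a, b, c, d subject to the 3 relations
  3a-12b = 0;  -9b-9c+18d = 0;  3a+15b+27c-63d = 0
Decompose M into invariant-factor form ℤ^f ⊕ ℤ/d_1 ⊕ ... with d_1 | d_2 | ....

Answer: M ≅ ℤ^1 ⊕ ℤ/3 ⊕ ℤ/9 ⊕ ℤ/9

Derivation:
rank_ℚ(R)=3; free=4−3=1
SNF(R) diag = [3, 9, 9] → torsion [3, 9, 9]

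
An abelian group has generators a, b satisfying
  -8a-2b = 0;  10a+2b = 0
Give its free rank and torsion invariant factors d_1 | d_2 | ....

Answer: M ≅ ℤ/2 ⊕ ℤ/2

Derivation:
rank_ℚ(R)=2; free=2−2=0
SNF(R) diag = [2, 2] → torsion [2, 2]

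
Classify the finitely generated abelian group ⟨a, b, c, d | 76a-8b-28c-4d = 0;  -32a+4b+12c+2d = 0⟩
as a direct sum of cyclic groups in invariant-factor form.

Answer: M ≅ ℤ^2 ⊕ ℤ/2 ⊕ ℤ/4

Derivation:
rank_ℚ(R)=2; free=4−2=2
SNF(R) diag = [2, 4] → torsion [2, 4]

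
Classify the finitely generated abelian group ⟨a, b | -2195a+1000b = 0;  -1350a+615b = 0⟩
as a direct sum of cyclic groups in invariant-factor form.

Answer: M ≅ ℤ/5 ⊕ ℤ/15

Derivation:
rank_ℚ(R)=2; free=2−2=0
SNF(R) diag = [5, 15] → torsion [5, 15]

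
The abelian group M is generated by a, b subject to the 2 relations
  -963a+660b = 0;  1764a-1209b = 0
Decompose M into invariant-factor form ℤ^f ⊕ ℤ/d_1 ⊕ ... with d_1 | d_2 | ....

rank_ℚ(R)=2; free=2−2=0
SNF(R) diag = [3, 9] → torsion [3, 9]

Answer: M ≅ ℤ/3 ⊕ ℤ/9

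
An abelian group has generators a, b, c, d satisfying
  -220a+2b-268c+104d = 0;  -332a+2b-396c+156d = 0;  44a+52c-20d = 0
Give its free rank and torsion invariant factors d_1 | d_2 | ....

rank_ℚ(R)=3; free=4−3=1
SNF(R) diag = [2, 4, 12] → torsion [2, 4, 12]

Answer: M ≅ ℤ^1 ⊕ ℤ/2 ⊕ ℤ/4 ⊕ ℤ/12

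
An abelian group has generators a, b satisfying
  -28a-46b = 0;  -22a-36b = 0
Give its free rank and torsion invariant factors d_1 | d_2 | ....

rank_ℚ(R)=2; free=2−2=0
SNF(R) diag = [2, 2] → torsion [2, 2]

Answer: M ≅ ℤ/2 ⊕ ℤ/2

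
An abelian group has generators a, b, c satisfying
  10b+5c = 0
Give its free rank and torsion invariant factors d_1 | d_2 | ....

Answer: M ≅ ℤ^2 ⊕ ℤ/5

Derivation:
rank_ℚ(R)=1; free=3−1=2
SNF(R) diag = [5] → torsion [5]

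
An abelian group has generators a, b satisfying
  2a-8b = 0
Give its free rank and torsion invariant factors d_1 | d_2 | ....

Answer: M ≅ ℤ^1 ⊕ ℤ/2

Derivation:
rank_ℚ(R)=1; free=2−1=1
SNF(R) diag = [2] → torsion [2]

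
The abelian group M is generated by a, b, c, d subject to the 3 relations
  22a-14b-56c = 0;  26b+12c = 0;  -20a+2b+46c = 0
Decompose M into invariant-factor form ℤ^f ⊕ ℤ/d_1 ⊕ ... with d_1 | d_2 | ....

Answer: M ≅ ℤ^1 ⊕ ℤ/2 ⊕ ℤ/2 ⊕ ℤ/6

Derivation:
rank_ℚ(R)=3; free=4−3=1
SNF(R) diag = [2, 2, 6] → torsion [2, 2, 6]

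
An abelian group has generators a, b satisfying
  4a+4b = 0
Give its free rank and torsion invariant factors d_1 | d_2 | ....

rank_ℚ(R)=1; free=2−1=1
SNF(R) diag = [4] → torsion [4]

Answer: M ≅ ℤ^1 ⊕ ℤ/4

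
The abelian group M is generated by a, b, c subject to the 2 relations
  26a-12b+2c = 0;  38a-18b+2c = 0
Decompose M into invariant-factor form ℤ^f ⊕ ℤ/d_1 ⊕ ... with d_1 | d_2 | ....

Answer: M ≅ ℤ^1 ⊕ ℤ/2 ⊕ ℤ/6

Derivation:
rank_ℚ(R)=2; free=3−2=1
SNF(R) diag = [2, 6] → torsion [2, 6]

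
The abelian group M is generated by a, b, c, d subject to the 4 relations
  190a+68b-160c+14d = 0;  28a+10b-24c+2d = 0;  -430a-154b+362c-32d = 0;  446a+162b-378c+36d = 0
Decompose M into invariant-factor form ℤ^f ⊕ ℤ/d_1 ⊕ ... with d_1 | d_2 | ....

Answer: M ≅ ℤ/2 ⊕ ℤ/2 ⊕ ℤ/2 ⊕ ℤ/4

Derivation:
rank_ℚ(R)=4; free=4−4=0
SNF(R) diag = [2, 2, 2, 4] → torsion [2, 2, 2, 4]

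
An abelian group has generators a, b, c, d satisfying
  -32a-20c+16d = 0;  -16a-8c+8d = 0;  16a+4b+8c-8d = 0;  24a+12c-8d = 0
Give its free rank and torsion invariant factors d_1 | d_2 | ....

Answer: M ≅ ℤ/4 ⊕ ℤ/4 ⊕ ℤ/8 ⊕ ℤ/8

Derivation:
rank_ℚ(R)=4; free=4−4=0
SNF(R) diag = [4, 4, 8, 8] → torsion [4, 4, 8, 8]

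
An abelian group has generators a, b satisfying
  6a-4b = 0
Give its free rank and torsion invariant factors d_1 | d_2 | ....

rank_ℚ(R)=1; free=2−1=1
SNF(R) diag = [2] → torsion [2]

Answer: M ≅ ℤ^1 ⊕ ℤ/2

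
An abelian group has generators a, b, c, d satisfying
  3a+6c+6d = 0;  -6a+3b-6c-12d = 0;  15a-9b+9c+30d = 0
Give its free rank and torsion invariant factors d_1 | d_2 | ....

Answer: M ≅ ℤ^1 ⊕ ℤ/3 ⊕ ℤ/3 ⊕ ℤ/3

Derivation:
rank_ℚ(R)=3; free=4−3=1
SNF(R) diag = [3, 3, 3] → torsion [3, 3, 3]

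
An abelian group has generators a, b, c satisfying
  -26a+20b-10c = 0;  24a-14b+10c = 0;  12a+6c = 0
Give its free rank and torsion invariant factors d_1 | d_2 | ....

Answer: M ≅ ℤ/2 ⊕ ℤ/2 ⊕ ℤ/6

Derivation:
rank_ℚ(R)=3; free=3−3=0
SNF(R) diag = [2, 2, 6] → torsion [2, 2, 6]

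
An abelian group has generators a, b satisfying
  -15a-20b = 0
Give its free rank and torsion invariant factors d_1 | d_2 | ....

rank_ℚ(R)=1; free=2−1=1
SNF(R) diag = [5] → torsion [5]

Answer: M ≅ ℤ^1 ⊕ ℤ/5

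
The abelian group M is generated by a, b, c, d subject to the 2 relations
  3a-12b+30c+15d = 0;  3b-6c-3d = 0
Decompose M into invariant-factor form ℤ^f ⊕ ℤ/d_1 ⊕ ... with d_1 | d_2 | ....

Answer: M ≅ ℤ^2 ⊕ ℤ/3 ⊕ ℤ/3

Derivation:
rank_ℚ(R)=2; free=4−2=2
SNF(R) diag = [3, 3] → torsion [3, 3]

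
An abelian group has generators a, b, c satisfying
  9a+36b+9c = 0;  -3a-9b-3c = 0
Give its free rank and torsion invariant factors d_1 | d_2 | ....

Answer: M ≅ ℤ^1 ⊕ ℤ/3 ⊕ ℤ/9

Derivation:
rank_ℚ(R)=2; free=3−2=1
SNF(R) diag = [3, 9] → torsion [3, 9]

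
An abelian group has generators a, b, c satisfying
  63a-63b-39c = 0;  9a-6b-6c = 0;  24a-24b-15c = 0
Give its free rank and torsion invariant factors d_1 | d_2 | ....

rank_ℚ(R)=3; free=3−3=0
SNF(R) diag = [3, 3, 3] → torsion [3, 3, 3]

Answer: M ≅ ℤ/3 ⊕ ℤ/3 ⊕ ℤ/3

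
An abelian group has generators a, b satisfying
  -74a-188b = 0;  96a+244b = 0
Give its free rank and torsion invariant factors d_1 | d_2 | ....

Answer: M ≅ ℤ/2 ⊕ ℤ/4

Derivation:
rank_ℚ(R)=2; free=2−2=0
SNF(R) diag = [2, 4] → torsion [2, 4]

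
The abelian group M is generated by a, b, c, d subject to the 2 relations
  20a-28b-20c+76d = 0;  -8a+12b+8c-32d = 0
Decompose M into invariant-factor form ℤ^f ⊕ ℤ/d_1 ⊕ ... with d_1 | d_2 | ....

rank_ℚ(R)=2; free=4−2=2
SNF(R) diag = [4, 4] → torsion [4, 4]

Answer: M ≅ ℤ^2 ⊕ ℤ/4 ⊕ ℤ/4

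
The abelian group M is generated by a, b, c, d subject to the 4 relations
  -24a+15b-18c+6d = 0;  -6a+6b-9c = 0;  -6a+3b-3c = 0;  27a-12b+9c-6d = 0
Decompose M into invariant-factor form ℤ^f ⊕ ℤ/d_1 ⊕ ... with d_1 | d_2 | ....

rank_ℚ(R)=4; free=4−4=0
SNF(R) diag = [3, 3, 3, 6] → torsion [3, 3, 3, 6]

Answer: M ≅ ℤ/3 ⊕ ℤ/3 ⊕ ℤ/3 ⊕ ℤ/6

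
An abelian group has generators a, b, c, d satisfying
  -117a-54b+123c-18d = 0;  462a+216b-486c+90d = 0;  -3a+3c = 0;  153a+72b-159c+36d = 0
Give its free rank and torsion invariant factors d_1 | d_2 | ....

rank_ℚ(R)=4; free=4−4=0
SNF(R) diag = [3, 6, 18, 18] → torsion [3, 6, 18, 18]

Answer: M ≅ ℤ/3 ⊕ ℤ/6 ⊕ ℤ/18 ⊕ ℤ/18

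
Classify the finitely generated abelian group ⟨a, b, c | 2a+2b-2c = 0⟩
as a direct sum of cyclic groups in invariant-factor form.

Answer: M ≅ ℤ^2 ⊕ ℤ/2

Derivation:
rank_ℚ(R)=1; free=3−1=2
SNF(R) diag = [2] → torsion [2]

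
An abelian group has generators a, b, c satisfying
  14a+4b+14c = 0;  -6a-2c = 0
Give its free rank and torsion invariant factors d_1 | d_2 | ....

rank_ℚ(R)=2; free=3−2=1
SNF(R) diag = [2, 4] → torsion [2, 4]

Answer: M ≅ ℤ^1 ⊕ ℤ/2 ⊕ ℤ/4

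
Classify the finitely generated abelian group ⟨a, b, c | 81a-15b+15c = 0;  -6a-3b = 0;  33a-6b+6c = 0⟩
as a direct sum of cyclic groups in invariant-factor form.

rank_ℚ(R)=3; free=3−3=0
SNF(R) diag = [3, 3, 3] → torsion [3, 3, 3]

Answer: M ≅ ℤ/3 ⊕ ℤ/3 ⊕ ℤ/3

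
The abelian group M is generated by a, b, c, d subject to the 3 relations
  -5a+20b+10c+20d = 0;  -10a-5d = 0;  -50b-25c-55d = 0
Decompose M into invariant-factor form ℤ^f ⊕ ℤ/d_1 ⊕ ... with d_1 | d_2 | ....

rank_ℚ(R)=3; free=4−3=1
SNF(R) diag = [5, 5, 5] → torsion [5, 5, 5]

Answer: M ≅ ℤ^1 ⊕ ℤ/5 ⊕ ℤ/5 ⊕ ℤ/5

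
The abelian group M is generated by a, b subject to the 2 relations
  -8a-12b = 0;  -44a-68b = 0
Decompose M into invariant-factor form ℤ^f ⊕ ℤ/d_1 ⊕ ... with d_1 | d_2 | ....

Answer: M ≅ ℤ/4 ⊕ ℤ/4

Derivation:
rank_ℚ(R)=2; free=2−2=0
SNF(R) diag = [4, 4] → torsion [4, 4]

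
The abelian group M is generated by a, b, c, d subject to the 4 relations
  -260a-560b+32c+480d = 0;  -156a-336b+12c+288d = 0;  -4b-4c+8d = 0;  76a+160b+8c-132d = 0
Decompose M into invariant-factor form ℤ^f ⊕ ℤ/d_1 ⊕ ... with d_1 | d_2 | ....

rank_ℚ(R)=4; free=4−4=0
SNF(R) diag = [4, 4, 12, 36] → torsion [4, 4, 12, 36]

Answer: M ≅ ℤ/4 ⊕ ℤ/4 ⊕ ℤ/12 ⊕ ℤ/36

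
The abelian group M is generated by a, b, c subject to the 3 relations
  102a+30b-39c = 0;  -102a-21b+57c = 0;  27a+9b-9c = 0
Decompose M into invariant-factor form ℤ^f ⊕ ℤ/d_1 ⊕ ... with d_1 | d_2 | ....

rank_ℚ(R)=3; free=3−3=0
SNF(R) diag = [3, 9, 27] → torsion [3, 9, 27]

Answer: M ≅ ℤ/3 ⊕ ℤ/9 ⊕ ℤ/27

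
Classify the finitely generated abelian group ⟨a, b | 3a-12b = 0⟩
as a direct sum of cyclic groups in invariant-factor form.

rank_ℚ(R)=1; free=2−1=1
SNF(R) diag = [3] → torsion [3]

Answer: M ≅ ℤ^1 ⊕ ℤ/3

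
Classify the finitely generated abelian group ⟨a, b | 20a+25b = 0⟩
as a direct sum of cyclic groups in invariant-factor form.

rank_ℚ(R)=1; free=2−1=1
SNF(R) diag = [5] → torsion [5]

Answer: M ≅ ℤ^1 ⊕ ℤ/5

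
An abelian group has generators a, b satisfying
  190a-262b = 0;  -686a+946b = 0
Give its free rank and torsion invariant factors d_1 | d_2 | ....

Answer: M ≅ ℤ/2 ⊕ ℤ/4

Derivation:
rank_ℚ(R)=2; free=2−2=0
SNF(R) diag = [2, 4] → torsion [2, 4]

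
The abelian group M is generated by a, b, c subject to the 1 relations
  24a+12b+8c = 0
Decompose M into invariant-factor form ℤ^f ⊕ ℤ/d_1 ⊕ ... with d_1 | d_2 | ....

Answer: M ≅ ℤ^2 ⊕ ℤ/4

Derivation:
rank_ℚ(R)=1; free=3−1=2
SNF(R) diag = [4] → torsion [4]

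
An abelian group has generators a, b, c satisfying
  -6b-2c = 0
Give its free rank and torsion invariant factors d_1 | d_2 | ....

Answer: M ≅ ℤ^2 ⊕ ℤ/2

Derivation:
rank_ℚ(R)=1; free=3−1=2
SNF(R) diag = [2] → torsion [2]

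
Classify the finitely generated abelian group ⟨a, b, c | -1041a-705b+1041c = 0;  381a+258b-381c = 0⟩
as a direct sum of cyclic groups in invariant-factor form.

rank_ℚ(R)=2; free=3−2=1
SNF(R) diag = [3, 9] → torsion [3, 9]

Answer: M ≅ ℤ^1 ⊕ ℤ/3 ⊕ ℤ/9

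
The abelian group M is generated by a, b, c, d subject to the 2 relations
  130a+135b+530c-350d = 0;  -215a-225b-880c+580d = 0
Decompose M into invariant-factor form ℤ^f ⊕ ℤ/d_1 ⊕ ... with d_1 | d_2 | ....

rank_ℚ(R)=2; free=4−2=2
SNF(R) diag = [5, 15] → torsion [5, 15]

Answer: M ≅ ℤ^2 ⊕ ℤ/5 ⊕ ℤ/15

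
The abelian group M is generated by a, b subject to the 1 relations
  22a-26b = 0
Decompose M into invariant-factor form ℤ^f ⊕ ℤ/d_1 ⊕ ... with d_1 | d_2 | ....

Answer: M ≅ ℤ^1 ⊕ ℤ/2

Derivation:
rank_ℚ(R)=1; free=2−1=1
SNF(R) diag = [2] → torsion [2]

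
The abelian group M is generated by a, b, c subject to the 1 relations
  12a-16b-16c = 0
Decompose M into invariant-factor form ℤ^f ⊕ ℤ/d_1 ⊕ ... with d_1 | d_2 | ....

rank_ℚ(R)=1; free=3−1=2
SNF(R) diag = [4] → torsion [4]

Answer: M ≅ ℤ^2 ⊕ ℤ/4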